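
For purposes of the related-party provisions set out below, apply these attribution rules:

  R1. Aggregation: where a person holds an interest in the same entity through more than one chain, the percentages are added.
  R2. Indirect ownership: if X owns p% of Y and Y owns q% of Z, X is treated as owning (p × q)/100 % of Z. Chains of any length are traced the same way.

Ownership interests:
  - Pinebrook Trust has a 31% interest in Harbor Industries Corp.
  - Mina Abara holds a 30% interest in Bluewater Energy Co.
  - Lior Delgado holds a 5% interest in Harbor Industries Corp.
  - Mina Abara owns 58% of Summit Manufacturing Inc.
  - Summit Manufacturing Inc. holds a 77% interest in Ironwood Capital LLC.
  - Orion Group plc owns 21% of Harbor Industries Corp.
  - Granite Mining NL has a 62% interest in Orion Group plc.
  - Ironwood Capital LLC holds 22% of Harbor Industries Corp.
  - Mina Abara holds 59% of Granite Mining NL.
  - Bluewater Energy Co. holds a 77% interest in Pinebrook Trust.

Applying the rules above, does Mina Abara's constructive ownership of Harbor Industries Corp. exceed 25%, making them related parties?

No

Chain via Granite Mining NL → Orion Group plc (R2): 59% × 62% × 21% = 7.6818% of Harbor Industries Corp.
Chain via Summit Manufacturing Inc. → Ironwood Capital LLC (R2): 58% × 77% × 22% = 9.8252% of Harbor Industries Corp.
Chain via Bluewater Energy Co. → Pinebrook Trust (R2): 30% × 77% × 31% = 7.161% of Harbor Industries Corp.
Aggregating (R1): 7.6818% + 9.8252% + 7.161% = 24.668%.
24.668% does not exceed the 25% threshold, so Mina is not a related party to Harbor Industries Corp.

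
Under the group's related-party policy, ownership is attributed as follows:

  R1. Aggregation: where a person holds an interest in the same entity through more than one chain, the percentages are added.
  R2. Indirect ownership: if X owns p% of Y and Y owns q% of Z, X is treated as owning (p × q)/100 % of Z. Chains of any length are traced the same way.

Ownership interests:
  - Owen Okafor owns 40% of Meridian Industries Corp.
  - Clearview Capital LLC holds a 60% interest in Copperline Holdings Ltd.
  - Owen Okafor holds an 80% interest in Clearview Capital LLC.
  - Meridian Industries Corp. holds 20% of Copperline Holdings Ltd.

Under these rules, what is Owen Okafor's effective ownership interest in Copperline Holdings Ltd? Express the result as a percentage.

Chain via Clearview Capital LLC (R2): 80% × 60% = 48% of Copperline Holdings Ltd.
Chain via Meridian Industries Corp. (R2): 40% × 20% = 8% of Copperline Holdings Ltd.
Aggregating (R1): 48% + 8% = 56%.

56%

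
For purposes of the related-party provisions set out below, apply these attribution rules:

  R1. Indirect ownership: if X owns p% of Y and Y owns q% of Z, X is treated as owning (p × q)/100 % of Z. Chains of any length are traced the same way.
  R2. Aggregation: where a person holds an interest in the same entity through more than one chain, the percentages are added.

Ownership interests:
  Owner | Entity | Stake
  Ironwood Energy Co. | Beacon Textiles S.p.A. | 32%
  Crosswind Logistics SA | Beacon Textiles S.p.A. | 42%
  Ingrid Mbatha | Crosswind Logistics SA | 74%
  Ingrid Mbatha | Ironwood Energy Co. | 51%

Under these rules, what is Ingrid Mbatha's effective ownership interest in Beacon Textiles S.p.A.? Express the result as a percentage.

47.4%

Chain via Ironwood Energy Co. (R1): 51% × 32% = 16.32% of Beacon Textiles S.p.A.
Chain via Crosswind Logistics SA (R1): 74% × 42% = 31.08% of Beacon Textiles S.p.A.
Aggregating (R2): 16.32% + 31.08% = 47.4%.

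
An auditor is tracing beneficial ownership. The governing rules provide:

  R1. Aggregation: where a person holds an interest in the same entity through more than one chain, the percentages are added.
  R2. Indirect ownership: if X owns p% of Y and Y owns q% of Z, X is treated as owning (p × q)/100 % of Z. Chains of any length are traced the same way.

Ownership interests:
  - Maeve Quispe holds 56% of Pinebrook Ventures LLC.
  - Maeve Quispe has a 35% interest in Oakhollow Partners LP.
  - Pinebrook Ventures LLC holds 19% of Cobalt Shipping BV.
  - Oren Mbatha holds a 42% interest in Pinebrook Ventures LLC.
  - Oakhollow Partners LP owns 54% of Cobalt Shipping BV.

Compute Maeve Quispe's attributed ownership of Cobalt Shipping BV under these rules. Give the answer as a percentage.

Chain via Oakhollow Partners LP (R2): 35% × 54% = 18.9% of Cobalt Shipping BV.
Chain via Pinebrook Ventures LLC (R2): 56% × 19% = 10.64% of Cobalt Shipping BV.
Aggregating (R1): 18.9% + 10.64% = 29.54%.

29.54%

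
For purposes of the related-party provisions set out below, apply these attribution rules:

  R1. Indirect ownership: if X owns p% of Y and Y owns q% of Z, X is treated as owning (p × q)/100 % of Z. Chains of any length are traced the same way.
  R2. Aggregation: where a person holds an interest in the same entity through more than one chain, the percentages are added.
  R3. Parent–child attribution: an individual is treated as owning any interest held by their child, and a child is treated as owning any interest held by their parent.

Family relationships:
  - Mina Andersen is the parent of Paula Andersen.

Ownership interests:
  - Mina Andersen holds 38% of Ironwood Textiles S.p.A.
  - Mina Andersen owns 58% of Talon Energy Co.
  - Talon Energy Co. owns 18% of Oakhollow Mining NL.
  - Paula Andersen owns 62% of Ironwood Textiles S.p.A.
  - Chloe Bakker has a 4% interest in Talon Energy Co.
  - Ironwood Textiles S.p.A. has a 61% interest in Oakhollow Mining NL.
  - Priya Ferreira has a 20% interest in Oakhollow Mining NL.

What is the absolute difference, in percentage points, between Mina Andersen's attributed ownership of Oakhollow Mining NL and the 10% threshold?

By parent–child attribution (R3), Mina Andersen is treated as also owning Paula Andersen's interest in Ironwood Textiles S.p.A, giving 38% + 62% = 100%.
Chain via Ironwood Textiles S.p.A. (R1): 100% × 61% = 61% of Oakhollow Mining NL.
Chain via Talon Energy Co. (R1): 58% × 18% = 10.44% of Oakhollow Mining NL.
Aggregating (R2): 61% + 10.44% = 71.44%.
71.44% exceeds the 10% threshold by 61.44 percentage points.

61.44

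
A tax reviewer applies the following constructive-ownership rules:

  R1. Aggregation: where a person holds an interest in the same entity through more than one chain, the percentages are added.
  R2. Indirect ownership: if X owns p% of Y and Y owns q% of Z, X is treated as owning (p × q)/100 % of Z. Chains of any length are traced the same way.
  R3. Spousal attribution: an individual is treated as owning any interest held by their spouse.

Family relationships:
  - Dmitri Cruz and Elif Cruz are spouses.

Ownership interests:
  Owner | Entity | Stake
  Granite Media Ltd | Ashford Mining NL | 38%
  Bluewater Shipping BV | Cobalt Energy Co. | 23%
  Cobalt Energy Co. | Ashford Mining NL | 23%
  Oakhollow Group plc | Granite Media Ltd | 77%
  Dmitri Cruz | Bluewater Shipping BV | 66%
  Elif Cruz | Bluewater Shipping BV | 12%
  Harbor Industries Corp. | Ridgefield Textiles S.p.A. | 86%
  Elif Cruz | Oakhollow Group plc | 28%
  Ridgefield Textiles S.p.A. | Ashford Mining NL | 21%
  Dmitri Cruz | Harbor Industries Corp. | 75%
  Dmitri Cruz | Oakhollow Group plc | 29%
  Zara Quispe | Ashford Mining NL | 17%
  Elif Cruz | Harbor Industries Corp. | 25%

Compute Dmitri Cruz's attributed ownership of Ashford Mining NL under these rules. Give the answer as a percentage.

38.8644%

By spousal attribution (R3), Dmitri Cruz is treated as also owning Elif Cruz's interest in Harbor Industries Corp, giving 75% + 25% = 100%.
By spousal attribution (R3), Dmitri Cruz is treated as also owning Elif Cruz's interest in Oakhollow Group plc, giving 29% + 28% = 57%.
By spousal attribution (R3), Dmitri Cruz is treated as also owning Elif Cruz's interest in Bluewater Shipping BV, giving 66% + 12% = 78%.
Chain via Harbor Industries Corp. → Ridgefield Textiles S.p.A. (R2): 100% × 86% × 21% = 18.06% of Ashford Mining NL.
Chain via Oakhollow Group plc → Granite Media Ltd (R2): 57% × 77% × 38% = 16.6782% of Ashford Mining NL.
Chain via Bluewater Shipping BV → Cobalt Energy Co. (R2): 78% × 23% × 23% = 4.1262% of Ashford Mining NL.
Aggregating (R1): 18.06% + 16.6782% + 4.1262% = 38.8644%.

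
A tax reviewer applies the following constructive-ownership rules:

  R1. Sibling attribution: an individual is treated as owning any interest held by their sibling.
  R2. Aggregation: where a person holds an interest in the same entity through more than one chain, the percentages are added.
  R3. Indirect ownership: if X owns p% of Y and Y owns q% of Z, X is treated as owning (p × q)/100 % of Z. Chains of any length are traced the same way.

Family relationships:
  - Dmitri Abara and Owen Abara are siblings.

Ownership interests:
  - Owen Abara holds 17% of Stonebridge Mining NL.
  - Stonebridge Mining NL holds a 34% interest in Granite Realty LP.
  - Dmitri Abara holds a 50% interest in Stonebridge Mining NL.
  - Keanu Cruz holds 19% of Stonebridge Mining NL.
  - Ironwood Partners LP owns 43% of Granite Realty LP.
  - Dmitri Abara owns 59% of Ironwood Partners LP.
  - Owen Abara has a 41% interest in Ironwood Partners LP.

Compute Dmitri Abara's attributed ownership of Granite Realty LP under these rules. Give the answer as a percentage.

By sibling attribution (R1), Dmitri Abara is treated as also owning Owen Abara's interest in Stonebridge Mining NL, giving 50% + 17% = 67%.
By sibling attribution (R1), Dmitri Abara is treated as also owning Owen Abara's interest in Ironwood Partners LP, giving 59% + 41% = 100%.
Chain via Stonebridge Mining NL (R3): 67% × 34% = 22.78% of Granite Realty LP.
Chain via Ironwood Partners LP (R3): 100% × 43% = 43% of Granite Realty LP.
Aggregating (R2): 22.78% + 43% = 65.78%.

65.78%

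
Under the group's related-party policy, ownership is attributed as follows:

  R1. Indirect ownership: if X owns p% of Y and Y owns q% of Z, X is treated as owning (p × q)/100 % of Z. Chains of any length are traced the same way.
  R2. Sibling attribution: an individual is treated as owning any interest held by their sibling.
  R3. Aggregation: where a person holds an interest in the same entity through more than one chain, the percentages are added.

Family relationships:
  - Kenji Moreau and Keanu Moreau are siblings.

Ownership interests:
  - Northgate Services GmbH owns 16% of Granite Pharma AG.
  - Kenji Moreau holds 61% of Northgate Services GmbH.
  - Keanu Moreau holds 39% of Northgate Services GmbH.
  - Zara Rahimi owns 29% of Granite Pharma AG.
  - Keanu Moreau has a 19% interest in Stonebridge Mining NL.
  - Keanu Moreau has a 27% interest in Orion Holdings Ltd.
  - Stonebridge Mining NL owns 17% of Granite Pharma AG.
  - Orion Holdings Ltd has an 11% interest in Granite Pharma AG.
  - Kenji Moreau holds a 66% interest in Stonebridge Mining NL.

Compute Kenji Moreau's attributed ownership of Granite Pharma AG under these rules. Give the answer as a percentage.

By sibling attribution (R2), Kenji Moreau is treated as also owning Keanu Moreau's interest in Northgate Services GmbH, giving 61% + 39% = 100%.
By sibling attribution (R2), Kenji Moreau is treated as also owning Keanu Moreau's interest in Stonebridge Mining NL, giving 66% + 19% = 85%.
By sibling attribution (R2), Kenji Moreau is treated as owning Keanu Moreau's 27% interest in Orion Holdings Ltd.
Chain via Northgate Services GmbH (R1): 100% × 16% = 16% of Granite Pharma AG.
Chain via Stonebridge Mining NL (R1): 85% × 17% = 14.45% of Granite Pharma AG.
Chain via Orion Holdings Ltd (R1): 27% × 11% = 2.97% of Granite Pharma AG.
Aggregating (R3): 16% + 14.45% + 2.97% = 33.42%.

33.42%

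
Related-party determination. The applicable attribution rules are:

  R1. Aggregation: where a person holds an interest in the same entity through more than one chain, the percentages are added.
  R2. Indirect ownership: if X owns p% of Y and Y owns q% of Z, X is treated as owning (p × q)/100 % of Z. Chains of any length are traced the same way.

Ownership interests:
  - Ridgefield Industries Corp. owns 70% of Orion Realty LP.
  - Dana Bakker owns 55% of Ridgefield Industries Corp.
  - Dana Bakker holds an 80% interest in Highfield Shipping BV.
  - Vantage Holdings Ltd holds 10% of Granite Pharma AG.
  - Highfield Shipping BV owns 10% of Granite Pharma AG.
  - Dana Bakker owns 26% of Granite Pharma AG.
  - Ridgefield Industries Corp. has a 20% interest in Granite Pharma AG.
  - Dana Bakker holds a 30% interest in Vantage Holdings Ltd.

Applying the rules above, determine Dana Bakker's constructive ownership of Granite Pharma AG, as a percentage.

48%

Chain via Highfield Shipping BV (R2): 80% × 10% = 8% of Granite Pharma AG.
Chain via Ridgefield Industries Corp. (R2): 55% × 20% = 11% of Granite Pharma AG.
Chain via Vantage Holdings Ltd (R2): 30% × 10% = 3% of Granite Pharma AG.
Direct interest in Granite Pharma AG: 26%.
Aggregating (R1): 8% + 11% + 3% + 26% = 48%.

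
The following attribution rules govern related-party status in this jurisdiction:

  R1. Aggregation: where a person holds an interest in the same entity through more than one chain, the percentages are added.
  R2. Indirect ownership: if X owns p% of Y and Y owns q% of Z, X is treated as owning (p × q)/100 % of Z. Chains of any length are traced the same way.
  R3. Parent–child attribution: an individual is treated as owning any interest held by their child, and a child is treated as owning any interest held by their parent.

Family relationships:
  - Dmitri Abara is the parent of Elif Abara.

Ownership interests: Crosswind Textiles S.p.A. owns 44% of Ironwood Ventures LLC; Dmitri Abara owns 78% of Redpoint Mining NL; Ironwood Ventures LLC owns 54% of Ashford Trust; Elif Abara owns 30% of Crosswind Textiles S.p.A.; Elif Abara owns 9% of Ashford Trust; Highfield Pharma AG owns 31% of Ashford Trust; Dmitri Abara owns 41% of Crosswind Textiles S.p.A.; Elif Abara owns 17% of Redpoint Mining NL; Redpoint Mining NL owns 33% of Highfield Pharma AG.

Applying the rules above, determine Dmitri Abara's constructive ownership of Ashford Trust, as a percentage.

35.5881%

By parent–child attribution (R3), Dmitri Abara is treated as also owning Elif Abara's interest in Redpoint Mining NL, giving 78% + 17% = 95%.
By parent–child attribution (R3), Dmitri Abara is treated as also owning Elif Abara's interest in Crosswind Textiles S.p.A, giving 41% + 30% = 71%.
By parent–child attribution (R3), Dmitri Abara is treated as owning Elif Abara's 9% interest in Ashford Trust.
Chain via Redpoint Mining NL → Highfield Pharma AG (R2): 95% × 33% × 31% = 9.7185% of Ashford Trust.
Chain via Crosswind Textiles S.p.A. → Ironwood Ventures LLC (R2): 71% × 44% × 54% = 16.8696% of Ashford Trust.
Direct interest in Ashford Trust: 9%.
Aggregating (R1): 9.7185% + 16.8696% + 9% = 35.5881%.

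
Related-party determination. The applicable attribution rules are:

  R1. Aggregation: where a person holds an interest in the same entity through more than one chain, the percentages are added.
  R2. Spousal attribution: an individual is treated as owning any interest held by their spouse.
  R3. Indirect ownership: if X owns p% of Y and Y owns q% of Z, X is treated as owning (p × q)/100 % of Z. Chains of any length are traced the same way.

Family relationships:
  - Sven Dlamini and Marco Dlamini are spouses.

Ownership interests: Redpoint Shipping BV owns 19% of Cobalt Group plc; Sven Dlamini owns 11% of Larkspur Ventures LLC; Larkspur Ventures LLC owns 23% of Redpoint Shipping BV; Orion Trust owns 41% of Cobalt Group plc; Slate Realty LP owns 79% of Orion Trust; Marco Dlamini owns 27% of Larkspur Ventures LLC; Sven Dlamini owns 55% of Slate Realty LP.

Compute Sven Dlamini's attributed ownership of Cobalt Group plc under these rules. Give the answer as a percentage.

19.4751%

By spousal attribution (R2), Sven Dlamini is treated as also owning Marco Dlamini's interest in Larkspur Ventures LLC, giving 11% + 27% = 38%.
Chain via Slate Realty LP → Orion Trust (R3): 55% × 79% × 41% = 17.8145% of Cobalt Group plc.
Chain via Larkspur Ventures LLC → Redpoint Shipping BV (R3): 38% × 23% × 19% = 1.6606% of Cobalt Group plc.
Aggregating (R1): 17.8145% + 1.6606% = 19.4751%.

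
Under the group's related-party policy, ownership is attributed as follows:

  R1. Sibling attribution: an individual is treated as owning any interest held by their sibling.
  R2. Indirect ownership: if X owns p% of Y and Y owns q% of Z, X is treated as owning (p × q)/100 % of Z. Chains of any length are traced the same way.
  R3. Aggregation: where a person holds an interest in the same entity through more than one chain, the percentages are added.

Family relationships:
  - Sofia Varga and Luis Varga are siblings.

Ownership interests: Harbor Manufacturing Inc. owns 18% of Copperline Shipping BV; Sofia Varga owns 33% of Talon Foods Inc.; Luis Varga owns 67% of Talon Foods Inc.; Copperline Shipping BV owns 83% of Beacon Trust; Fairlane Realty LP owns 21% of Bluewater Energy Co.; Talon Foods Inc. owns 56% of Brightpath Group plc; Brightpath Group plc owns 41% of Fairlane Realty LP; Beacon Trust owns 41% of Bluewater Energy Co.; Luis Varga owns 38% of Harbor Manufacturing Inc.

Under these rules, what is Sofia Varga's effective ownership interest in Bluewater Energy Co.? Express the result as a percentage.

By sibling attribution (R1), Sofia Varga is treated as also owning Luis Varga's interest in Talon Foods Inc, giving 33% + 67% = 100%.
By sibling attribution (R1), Sofia Varga is treated as owning Luis Varga's 38% interest in Harbor Manufacturing Inc.
Chain via Talon Foods Inc. → Brightpath Group plc → Fairlane Realty LP (R2): 100% × 56% × 41% × 21% = 4.8216% of Bluewater Energy Co.
Chain via Harbor Manufacturing Inc. → Copperline Shipping BV → Beacon Trust (R2): 38% × 18% × 83% × 41% = 2.327652% of Bluewater Energy Co.
Aggregating (R3): 4.8216% + 2.327652% = 7.149252%.

7.149252%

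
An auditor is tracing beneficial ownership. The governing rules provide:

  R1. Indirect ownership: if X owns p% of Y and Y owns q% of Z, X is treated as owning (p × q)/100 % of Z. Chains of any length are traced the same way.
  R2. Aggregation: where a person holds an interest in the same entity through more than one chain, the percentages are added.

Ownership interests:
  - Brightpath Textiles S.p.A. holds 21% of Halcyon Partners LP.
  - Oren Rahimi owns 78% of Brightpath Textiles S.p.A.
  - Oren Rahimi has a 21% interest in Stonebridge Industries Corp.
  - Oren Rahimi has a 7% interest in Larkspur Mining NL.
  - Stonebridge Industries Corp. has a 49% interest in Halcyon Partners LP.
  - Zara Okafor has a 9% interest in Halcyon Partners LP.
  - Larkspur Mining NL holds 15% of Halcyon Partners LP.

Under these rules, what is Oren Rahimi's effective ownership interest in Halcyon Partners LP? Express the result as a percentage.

Chain via Brightpath Textiles S.p.A. (R1): 78% × 21% = 16.38% of Halcyon Partners LP.
Chain via Larkspur Mining NL (R1): 7% × 15% = 1.05% of Halcyon Partners LP.
Chain via Stonebridge Industries Corp. (R1): 21% × 49% = 10.29% of Halcyon Partners LP.
Aggregating (R2): 16.38% + 1.05% + 10.29% = 27.72%.

27.72%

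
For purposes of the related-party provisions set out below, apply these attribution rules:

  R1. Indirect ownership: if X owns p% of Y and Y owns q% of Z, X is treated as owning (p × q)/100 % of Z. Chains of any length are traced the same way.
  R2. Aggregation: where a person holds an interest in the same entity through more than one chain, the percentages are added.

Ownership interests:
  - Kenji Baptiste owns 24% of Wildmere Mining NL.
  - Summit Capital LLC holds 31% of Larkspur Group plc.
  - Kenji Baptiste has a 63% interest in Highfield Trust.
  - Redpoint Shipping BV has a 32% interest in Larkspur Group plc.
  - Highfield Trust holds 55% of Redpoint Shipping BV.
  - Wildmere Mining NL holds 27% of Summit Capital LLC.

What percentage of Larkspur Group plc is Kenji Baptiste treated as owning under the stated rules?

13.0968%

Chain via Wildmere Mining NL → Summit Capital LLC (R1): 24% × 27% × 31% = 2.0088% of Larkspur Group plc.
Chain via Highfield Trust → Redpoint Shipping BV (R1): 63% × 55% × 32% = 11.088% of Larkspur Group plc.
Aggregating (R2): 2.0088% + 11.088% = 13.0968%.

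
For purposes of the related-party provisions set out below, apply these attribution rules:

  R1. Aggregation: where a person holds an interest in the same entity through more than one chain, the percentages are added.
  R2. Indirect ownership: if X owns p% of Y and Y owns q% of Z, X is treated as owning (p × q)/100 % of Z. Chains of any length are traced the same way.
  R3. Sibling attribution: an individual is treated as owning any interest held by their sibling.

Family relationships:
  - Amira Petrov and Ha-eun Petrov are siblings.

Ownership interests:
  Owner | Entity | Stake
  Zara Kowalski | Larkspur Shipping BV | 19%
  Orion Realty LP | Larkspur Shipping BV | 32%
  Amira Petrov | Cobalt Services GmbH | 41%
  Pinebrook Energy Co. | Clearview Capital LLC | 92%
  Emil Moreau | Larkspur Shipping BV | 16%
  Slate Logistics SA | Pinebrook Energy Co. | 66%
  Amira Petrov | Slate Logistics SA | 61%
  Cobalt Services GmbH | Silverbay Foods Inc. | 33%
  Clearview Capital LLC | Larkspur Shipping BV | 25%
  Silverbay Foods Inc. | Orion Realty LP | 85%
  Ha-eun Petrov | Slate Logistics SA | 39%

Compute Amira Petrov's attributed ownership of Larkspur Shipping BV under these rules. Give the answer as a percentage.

By sibling attribution (R3), Amira Petrov is treated as also owning Ha-eun Petrov's interest in Slate Logistics SA, giving 61% + 39% = 100%.
Chain via Cobalt Services GmbH → Silverbay Foods Inc. → Orion Realty LP (R2): 41% × 33% × 85% × 32% = 3.68016% of Larkspur Shipping BV.
Chain via Slate Logistics SA → Pinebrook Energy Co. → Clearview Capital LLC (R2): 100% × 66% × 92% × 25% = 15.18% of Larkspur Shipping BV.
Aggregating (R1): 3.68016% + 15.18% = 18.86016%.

18.86016%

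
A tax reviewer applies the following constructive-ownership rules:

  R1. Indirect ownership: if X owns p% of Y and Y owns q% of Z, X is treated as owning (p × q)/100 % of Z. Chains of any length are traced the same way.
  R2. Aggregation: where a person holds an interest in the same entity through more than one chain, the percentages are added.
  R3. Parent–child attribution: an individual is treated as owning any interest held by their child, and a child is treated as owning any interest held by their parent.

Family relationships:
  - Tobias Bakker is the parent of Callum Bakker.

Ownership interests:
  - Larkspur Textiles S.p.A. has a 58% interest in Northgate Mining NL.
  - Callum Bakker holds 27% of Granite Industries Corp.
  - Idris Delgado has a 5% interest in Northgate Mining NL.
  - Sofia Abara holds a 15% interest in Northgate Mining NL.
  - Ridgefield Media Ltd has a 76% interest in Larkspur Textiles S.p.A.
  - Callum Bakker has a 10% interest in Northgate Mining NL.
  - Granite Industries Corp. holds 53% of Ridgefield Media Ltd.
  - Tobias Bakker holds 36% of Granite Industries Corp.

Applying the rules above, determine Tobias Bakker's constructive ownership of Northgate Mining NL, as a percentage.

By parent–child attribution (R3), Tobias Bakker is treated as also owning Callum Bakker's interest in Granite Industries Corp, giving 36% + 27% = 63%.
By parent–child attribution (R3), Tobias Bakker is treated as owning Callum Bakker's 10% interest in Northgate Mining NL.
Chain via Granite Industries Corp. → Ridgefield Media Ltd → Larkspur Textiles S.p.A. (R1): 63% × 53% × 76% × 58% = 14.718312% of Northgate Mining NL.
Direct interest in Northgate Mining NL: 10%.
Aggregating (R2): 14.718312% + 10% = 24.718312%.

24.718312%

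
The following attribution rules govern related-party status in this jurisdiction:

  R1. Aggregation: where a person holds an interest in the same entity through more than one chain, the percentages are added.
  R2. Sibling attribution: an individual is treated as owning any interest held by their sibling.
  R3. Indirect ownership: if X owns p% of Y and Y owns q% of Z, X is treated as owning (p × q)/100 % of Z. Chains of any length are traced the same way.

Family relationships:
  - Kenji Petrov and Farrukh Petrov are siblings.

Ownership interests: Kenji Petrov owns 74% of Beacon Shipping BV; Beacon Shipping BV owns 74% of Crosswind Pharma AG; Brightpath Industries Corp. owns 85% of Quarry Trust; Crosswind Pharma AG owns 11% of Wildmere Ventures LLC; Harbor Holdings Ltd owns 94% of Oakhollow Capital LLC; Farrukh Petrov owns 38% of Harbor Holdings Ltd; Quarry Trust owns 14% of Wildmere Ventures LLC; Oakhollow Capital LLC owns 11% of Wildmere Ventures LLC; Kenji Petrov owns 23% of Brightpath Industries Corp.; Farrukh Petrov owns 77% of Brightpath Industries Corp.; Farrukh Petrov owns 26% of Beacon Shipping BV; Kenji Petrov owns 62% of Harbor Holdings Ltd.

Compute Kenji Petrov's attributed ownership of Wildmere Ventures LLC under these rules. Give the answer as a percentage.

30.38%

By sibling attribution (R2), Kenji Petrov is treated as also owning Farrukh Petrov's interest in Brightpath Industries Corp, giving 23% + 77% = 100%.
By sibling attribution (R2), Kenji Petrov is treated as also owning Farrukh Petrov's interest in Harbor Holdings Ltd, giving 62% + 38% = 100%.
By sibling attribution (R2), Kenji Petrov is treated as also owning Farrukh Petrov's interest in Beacon Shipping BV, giving 74% + 26% = 100%.
Chain via Brightpath Industries Corp. → Quarry Trust (R3): 100% × 85% × 14% = 11.9% of Wildmere Ventures LLC.
Chain via Harbor Holdings Ltd → Oakhollow Capital LLC (R3): 100% × 94% × 11% = 10.34% of Wildmere Ventures LLC.
Chain via Beacon Shipping BV → Crosswind Pharma AG (R3): 100% × 74% × 11% = 8.14% of Wildmere Ventures LLC.
Aggregating (R1): 11.9% + 10.34% + 8.14% = 30.38%.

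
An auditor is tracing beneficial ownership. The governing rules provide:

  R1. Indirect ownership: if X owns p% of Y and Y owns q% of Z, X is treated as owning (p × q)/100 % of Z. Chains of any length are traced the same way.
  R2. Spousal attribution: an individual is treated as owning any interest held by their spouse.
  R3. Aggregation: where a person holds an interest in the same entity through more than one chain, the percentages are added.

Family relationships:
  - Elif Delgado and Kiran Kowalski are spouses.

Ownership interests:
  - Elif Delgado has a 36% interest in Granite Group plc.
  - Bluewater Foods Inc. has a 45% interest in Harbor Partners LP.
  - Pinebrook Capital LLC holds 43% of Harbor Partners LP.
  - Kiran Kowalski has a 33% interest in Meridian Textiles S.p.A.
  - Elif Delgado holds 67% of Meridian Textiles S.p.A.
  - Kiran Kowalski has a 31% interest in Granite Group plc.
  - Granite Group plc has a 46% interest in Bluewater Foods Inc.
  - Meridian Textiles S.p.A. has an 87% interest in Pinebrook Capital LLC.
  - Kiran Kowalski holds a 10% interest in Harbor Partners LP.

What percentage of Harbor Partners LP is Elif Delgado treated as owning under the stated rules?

By spousal attribution (R2), Elif Delgado is treated as also owning Kiran Kowalski's interest in Granite Group plc, giving 36% + 31% = 67%.
By spousal attribution (R2), Elif Delgado is treated as also owning Kiran Kowalski's interest in Meridian Textiles S.p.A, giving 67% + 33% = 100%.
By spousal attribution (R2), Elif Delgado is treated as owning Kiran Kowalski's 10% interest in Harbor Partners LP.
Chain via Granite Group plc → Bluewater Foods Inc. (R1): 67% × 46% × 45% = 13.869% of Harbor Partners LP.
Chain via Meridian Textiles S.p.A. → Pinebrook Capital LLC (R1): 100% × 87% × 43% = 37.41% of Harbor Partners LP.
Direct interest in Harbor Partners LP: 10%.
Aggregating (R3): 13.869% + 37.41% + 10% = 61.279%.

61.279%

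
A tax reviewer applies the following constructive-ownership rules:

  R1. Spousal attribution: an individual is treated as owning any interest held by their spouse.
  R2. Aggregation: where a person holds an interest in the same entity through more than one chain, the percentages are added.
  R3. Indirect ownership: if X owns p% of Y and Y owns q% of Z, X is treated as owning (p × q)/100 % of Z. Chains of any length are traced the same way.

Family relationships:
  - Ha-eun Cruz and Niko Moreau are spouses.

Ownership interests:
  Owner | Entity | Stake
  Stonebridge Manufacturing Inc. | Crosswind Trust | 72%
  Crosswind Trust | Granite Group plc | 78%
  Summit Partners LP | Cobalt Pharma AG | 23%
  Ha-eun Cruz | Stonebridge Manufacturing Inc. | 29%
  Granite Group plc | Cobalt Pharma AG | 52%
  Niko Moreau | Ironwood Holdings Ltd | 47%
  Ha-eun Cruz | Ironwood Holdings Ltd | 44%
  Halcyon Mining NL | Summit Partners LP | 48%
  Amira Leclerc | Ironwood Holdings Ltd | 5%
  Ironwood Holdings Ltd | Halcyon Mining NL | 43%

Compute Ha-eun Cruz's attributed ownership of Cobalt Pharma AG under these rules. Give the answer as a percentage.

By spousal attribution (R1), Ha-eun Cruz is treated as also owning Niko Moreau's interest in Ironwood Holdings Ltd, giving 44% + 47% = 91%.
Chain via Stonebridge Manufacturing Inc. → Crosswind Trust → Granite Group plc (R3): 29% × 72% × 78% × 52% = 8.468928% of Cobalt Pharma AG.
Chain via Ironwood Holdings Ltd → Halcyon Mining NL → Summit Partners LP (R3): 91% × 43% × 48% × 23% = 4.319952% of Cobalt Pharma AG.
Aggregating (R2): 8.468928% + 4.319952% = 12.78888%.

12.78888%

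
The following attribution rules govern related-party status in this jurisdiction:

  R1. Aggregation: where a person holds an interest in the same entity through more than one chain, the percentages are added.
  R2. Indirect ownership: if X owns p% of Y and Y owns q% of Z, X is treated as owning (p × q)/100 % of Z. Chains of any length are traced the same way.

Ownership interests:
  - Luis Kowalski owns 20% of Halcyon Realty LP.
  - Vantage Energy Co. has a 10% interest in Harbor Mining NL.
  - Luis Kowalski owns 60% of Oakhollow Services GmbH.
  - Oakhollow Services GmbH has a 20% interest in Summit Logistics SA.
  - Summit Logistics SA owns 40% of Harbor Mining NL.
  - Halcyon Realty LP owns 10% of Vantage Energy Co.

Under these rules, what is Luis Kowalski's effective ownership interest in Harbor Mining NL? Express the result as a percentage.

Chain via Oakhollow Services GmbH → Summit Logistics SA (R2): 60% × 20% × 40% = 4.8% of Harbor Mining NL.
Chain via Halcyon Realty LP → Vantage Energy Co. (R2): 20% × 10% × 10% = 0.2% of Harbor Mining NL.
Aggregating (R1): 4.8% + 0.2% = 5%.

5%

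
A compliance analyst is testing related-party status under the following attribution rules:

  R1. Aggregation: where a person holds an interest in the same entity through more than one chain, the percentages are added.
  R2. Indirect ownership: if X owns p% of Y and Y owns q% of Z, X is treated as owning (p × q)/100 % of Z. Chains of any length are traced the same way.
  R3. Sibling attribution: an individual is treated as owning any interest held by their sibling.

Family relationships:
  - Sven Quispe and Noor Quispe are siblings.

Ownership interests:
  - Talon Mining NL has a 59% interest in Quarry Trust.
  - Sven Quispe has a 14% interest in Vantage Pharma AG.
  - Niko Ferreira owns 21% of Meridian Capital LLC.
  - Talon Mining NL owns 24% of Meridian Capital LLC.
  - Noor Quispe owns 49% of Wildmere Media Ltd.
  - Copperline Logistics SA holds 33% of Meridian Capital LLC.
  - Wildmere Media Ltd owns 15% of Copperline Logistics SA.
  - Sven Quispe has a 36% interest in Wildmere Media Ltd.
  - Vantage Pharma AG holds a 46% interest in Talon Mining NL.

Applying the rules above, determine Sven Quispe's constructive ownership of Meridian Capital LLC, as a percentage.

By sibling attribution (R3), Sven Quispe is treated as also owning Noor Quispe's interest in Wildmere Media Ltd, giving 36% + 49% = 85%.
Chain via Wildmere Media Ltd → Copperline Logistics SA (R2): 85% × 15% × 33% = 4.2075% of Meridian Capital LLC.
Chain via Vantage Pharma AG → Talon Mining NL (R2): 14% × 46% × 24% = 1.5456% of Meridian Capital LLC.
Aggregating (R1): 4.2075% + 1.5456% = 5.7531%.

5.7531%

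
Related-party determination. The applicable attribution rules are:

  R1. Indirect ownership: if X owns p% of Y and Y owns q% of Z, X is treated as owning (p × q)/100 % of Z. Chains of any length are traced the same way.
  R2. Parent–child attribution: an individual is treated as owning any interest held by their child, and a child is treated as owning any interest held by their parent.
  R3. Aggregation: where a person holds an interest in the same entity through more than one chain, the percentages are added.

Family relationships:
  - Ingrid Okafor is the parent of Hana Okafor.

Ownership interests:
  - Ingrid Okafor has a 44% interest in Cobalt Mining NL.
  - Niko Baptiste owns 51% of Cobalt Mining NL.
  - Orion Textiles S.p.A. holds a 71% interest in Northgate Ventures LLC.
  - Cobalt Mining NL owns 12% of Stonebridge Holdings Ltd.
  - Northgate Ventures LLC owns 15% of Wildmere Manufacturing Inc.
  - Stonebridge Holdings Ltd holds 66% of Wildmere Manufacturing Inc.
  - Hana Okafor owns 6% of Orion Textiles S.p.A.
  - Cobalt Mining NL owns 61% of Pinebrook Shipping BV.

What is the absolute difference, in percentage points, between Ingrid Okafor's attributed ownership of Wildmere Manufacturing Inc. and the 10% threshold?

5.8762

By parent–child attribution (R2), Ingrid Okafor is treated as owning Hana Okafor's 6% interest in Orion Textiles S.p.A.
Chain via Cobalt Mining NL → Stonebridge Holdings Ltd (R1): 44% × 12% × 66% = 3.4848% of Wildmere Manufacturing Inc.
Chain via Orion Textiles S.p.A. → Northgate Ventures LLC (R1): 6% × 71% × 15% = 0.639% of Wildmere Manufacturing Inc.
Aggregating (R3): 3.4848% + 0.639% = 4.1238%.
4.1238% falls short of the 10% threshold by 5.8762 percentage points.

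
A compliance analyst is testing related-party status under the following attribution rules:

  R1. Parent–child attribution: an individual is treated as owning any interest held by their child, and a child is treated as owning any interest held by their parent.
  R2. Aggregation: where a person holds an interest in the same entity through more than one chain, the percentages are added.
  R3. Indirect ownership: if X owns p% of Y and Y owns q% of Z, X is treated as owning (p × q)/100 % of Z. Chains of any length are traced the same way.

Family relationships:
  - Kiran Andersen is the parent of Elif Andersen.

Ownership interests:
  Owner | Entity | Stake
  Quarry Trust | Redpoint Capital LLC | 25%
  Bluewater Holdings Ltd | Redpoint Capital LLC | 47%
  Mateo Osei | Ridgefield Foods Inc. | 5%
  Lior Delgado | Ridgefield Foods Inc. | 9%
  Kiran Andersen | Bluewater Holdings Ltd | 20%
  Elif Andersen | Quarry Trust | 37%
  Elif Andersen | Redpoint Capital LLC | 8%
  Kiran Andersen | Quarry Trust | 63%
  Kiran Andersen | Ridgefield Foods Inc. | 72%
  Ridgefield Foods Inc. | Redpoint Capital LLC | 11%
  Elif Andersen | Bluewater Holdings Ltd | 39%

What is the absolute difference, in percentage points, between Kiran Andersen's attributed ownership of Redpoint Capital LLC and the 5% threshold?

63.65

By parent–child attribution (R1), Kiran Andersen is treated as also owning Elif Andersen's interest in Quarry Trust, giving 63% + 37% = 100%.
By parent–child attribution (R1), Kiran Andersen is treated as also owning Elif Andersen's interest in Bluewater Holdings Ltd, giving 20% + 39% = 59%.
By parent–child attribution (R1), Kiran Andersen is treated as owning Elif Andersen's 8% interest in Redpoint Capital LLC.
Chain via Quarry Trust (R3): 100% × 25% = 25% of Redpoint Capital LLC.
Chain via Ridgefield Foods Inc. (R3): 72% × 11% = 7.92% of Redpoint Capital LLC.
Chain via Bluewater Holdings Ltd (R3): 59% × 47% = 27.73% of Redpoint Capital LLC.
Direct interest in Redpoint Capital LLC: 8%.
Aggregating (R2): 25% + 7.92% + 27.73% + 8% = 68.65%.
68.65% exceeds the 5% threshold by 63.65 percentage points.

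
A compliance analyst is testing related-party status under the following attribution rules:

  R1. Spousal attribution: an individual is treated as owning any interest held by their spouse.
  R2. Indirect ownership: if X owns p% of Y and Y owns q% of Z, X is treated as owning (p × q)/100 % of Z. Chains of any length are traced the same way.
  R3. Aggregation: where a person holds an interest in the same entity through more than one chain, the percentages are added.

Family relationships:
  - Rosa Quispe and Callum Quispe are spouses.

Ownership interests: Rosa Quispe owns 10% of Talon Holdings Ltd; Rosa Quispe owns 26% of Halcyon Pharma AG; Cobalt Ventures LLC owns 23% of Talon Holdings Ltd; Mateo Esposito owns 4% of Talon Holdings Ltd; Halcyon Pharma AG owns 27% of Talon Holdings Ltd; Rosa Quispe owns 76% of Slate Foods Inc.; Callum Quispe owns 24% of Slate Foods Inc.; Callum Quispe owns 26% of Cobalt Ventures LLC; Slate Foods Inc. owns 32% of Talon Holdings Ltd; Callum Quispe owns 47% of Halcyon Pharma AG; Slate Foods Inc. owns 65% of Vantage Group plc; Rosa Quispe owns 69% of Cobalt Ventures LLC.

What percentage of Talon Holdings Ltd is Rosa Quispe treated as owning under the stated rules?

By spousal attribution (R1), Rosa Quispe is treated as also owning Callum Quispe's interest in Cobalt Ventures LLC, giving 69% + 26% = 95%.
By spousal attribution (R1), Rosa Quispe is treated as also owning Callum Quispe's interest in Halcyon Pharma AG, giving 26% + 47% = 73%.
By spousal attribution (R1), Rosa Quispe is treated as also owning Callum Quispe's interest in Slate Foods Inc, giving 76% + 24% = 100%.
Chain via Cobalt Ventures LLC (R2): 95% × 23% = 21.85% of Talon Holdings Ltd.
Chain via Halcyon Pharma AG (R2): 73% × 27% = 19.71% of Talon Holdings Ltd.
Chain via Slate Foods Inc. (R2): 100% × 32% = 32% of Talon Holdings Ltd.
Direct interest in Talon Holdings Ltd: 10%.
Aggregating (R3): 21.85% + 19.71% + 32% + 10% = 83.56%.

83.56%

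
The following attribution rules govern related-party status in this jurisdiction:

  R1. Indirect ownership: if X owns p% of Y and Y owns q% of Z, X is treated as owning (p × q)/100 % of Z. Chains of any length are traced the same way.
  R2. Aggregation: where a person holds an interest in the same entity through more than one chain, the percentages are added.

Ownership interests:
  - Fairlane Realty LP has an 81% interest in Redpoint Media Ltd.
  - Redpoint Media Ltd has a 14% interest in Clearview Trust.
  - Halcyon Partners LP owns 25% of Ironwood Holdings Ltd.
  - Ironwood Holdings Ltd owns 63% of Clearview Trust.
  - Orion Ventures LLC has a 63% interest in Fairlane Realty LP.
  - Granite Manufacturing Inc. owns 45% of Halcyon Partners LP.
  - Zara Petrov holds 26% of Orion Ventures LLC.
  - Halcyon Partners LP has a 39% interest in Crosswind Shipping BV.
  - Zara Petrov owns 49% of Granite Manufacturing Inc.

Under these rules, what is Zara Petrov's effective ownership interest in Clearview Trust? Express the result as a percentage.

5.330367%

Chain via Granite Manufacturing Inc. → Halcyon Partners LP → Ironwood Holdings Ltd (R1): 49% × 45% × 25% × 63% = 3.472875% of Clearview Trust.
Chain via Orion Ventures LLC → Fairlane Realty LP → Redpoint Media Ltd (R1): 26% × 63% × 81% × 14% = 1.857492% of Clearview Trust.
Aggregating (R2): 3.472875% + 1.857492% = 5.330367%.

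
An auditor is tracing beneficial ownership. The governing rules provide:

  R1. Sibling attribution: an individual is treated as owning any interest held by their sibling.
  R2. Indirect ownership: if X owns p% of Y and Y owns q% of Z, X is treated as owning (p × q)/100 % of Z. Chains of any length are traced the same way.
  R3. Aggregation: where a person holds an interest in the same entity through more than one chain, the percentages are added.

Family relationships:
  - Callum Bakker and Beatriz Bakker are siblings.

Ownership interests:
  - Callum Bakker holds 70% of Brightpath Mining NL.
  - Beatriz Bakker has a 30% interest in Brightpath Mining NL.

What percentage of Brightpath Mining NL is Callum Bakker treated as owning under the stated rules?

By sibling attribution (R1), Callum Bakker is treated as also owning Beatriz Bakker's interest in Brightpath Mining NL, giving 70% + 30% = 100%.
Direct interest in Brightpath Mining NL: 100%.

100%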